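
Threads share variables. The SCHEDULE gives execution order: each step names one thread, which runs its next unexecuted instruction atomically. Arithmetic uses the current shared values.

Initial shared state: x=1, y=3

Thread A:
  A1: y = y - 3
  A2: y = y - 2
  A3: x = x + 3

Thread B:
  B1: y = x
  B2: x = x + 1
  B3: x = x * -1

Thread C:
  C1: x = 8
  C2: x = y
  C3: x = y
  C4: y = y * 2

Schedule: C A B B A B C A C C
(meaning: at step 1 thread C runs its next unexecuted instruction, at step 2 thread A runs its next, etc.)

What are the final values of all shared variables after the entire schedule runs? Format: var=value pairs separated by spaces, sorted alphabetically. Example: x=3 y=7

Step 1: thread C executes C1 (x = 8). Shared: x=8 y=3. PCs: A@0 B@0 C@1
Step 2: thread A executes A1 (y = y - 3). Shared: x=8 y=0. PCs: A@1 B@0 C@1
Step 3: thread B executes B1 (y = x). Shared: x=8 y=8. PCs: A@1 B@1 C@1
Step 4: thread B executes B2 (x = x + 1). Shared: x=9 y=8. PCs: A@1 B@2 C@1
Step 5: thread A executes A2 (y = y - 2). Shared: x=9 y=6. PCs: A@2 B@2 C@1
Step 6: thread B executes B3 (x = x * -1). Shared: x=-9 y=6. PCs: A@2 B@3 C@1
Step 7: thread C executes C2 (x = y). Shared: x=6 y=6. PCs: A@2 B@3 C@2
Step 8: thread A executes A3 (x = x + 3). Shared: x=9 y=6. PCs: A@3 B@3 C@2
Step 9: thread C executes C3 (x = y). Shared: x=6 y=6. PCs: A@3 B@3 C@3
Step 10: thread C executes C4 (y = y * 2). Shared: x=6 y=12. PCs: A@3 B@3 C@4

Answer: x=6 y=12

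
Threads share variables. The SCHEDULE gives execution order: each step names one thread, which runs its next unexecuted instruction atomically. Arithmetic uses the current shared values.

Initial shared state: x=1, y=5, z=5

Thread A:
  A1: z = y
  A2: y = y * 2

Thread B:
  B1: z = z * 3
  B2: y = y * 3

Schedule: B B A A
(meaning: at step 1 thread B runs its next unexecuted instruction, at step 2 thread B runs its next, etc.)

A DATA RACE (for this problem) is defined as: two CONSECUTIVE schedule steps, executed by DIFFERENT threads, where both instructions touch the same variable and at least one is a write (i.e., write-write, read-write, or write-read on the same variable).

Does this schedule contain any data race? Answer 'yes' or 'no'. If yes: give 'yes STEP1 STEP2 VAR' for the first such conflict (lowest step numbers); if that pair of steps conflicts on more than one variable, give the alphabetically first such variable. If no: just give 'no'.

Steps 1,2: same thread (B). No race.
Steps 2,3: B(y = y * 3) vs A(z = y). RACE on y (W-R).
Steps 3,4: same thread (A). No race.
First conflict at steps 2,3.

Answer: yes 2 3 y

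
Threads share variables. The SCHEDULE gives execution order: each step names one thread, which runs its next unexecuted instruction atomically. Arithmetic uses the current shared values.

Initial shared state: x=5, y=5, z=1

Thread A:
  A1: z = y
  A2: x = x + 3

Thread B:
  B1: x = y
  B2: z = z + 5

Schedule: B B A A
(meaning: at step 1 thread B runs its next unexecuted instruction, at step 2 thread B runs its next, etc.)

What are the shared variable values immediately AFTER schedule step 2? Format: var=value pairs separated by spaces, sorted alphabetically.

Answer: x=5 y=5 z=6

Derivation:
Step 1: thread B executes B1 (x = y). Shared: x=5 y=5 z=1. PCs: A@0 B@1
Step 2: thread B executes B2 (z = z + 5). Shared: x=5 y=5 z=6. PCs: A@0 B@2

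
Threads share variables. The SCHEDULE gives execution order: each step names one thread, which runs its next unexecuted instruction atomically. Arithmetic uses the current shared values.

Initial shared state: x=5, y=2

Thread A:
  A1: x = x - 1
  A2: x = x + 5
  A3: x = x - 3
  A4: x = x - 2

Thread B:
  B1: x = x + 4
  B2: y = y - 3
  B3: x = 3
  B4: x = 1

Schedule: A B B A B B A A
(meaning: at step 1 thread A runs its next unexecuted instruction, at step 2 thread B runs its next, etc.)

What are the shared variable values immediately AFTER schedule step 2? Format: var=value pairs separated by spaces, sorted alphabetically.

Answer: x=8 y=2

Derivation:
Step 1: thread A executes A1 (x = x - 1). Shared: x=4 y=2. PCs: A@1 B@0
Step 2: thread B executes B1 (x = x + 4). Shared: x=8 y=2. PCs: A@1 B@1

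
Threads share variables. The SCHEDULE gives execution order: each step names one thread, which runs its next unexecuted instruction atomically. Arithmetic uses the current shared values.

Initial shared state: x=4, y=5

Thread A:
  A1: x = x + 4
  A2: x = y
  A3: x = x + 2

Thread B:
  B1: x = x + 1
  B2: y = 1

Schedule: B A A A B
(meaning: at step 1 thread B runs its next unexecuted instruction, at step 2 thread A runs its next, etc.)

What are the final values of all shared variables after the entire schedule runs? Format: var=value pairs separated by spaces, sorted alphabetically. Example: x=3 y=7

Step 1: thread B executes B1 (x = x + 1). Shared: x=5 y=5. PCs: A@0 B@1
Step 2: thread A executes A1 (x = x + 4). Shared: x=9 y=5. PCs: A@1 B@1
Step 3: thread A executes A2 (x = y). Shared: x=5 y=5. PCs: A@2 B@1
Step 4: thread A executes A3 (x = x + 2). Shared: x=7 y=5. PCs: A@3 B@1
Step 5: thread B executes B2 (y = 1). Shared: x=7 y=1. PCs: A@3 B@2

Answer: x=7 y=1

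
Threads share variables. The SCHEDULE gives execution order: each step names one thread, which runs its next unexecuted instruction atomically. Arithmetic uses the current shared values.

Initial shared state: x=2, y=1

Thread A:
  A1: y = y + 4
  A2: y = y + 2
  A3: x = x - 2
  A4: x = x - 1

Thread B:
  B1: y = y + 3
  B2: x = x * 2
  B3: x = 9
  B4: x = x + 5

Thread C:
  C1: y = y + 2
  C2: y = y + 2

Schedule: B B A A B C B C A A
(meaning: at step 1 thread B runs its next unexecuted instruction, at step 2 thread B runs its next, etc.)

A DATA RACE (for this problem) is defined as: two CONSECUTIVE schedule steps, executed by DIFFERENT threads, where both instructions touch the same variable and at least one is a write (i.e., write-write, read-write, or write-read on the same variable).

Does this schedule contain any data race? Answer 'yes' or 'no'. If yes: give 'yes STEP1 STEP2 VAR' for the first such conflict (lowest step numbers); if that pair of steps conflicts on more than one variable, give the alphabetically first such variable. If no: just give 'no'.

Answer: no

Derivation:
Steps 1,2: same thread (B). No race.
Steps 2,3: B(r=x,w=x) vs A(r=y,w=y). No conflict.
Steps 3,4: same thread (A). No race.
Steps 4,5: A(r=y,w=y) vs B(r=-,w=x). No conflict.
Steps 5,6: B(r=-,w=x) vs C(r=y,w=y). No conflict.
Steps 6,7: C(r=y,w=y) vs B(r=x,w=x). No conflict.
Steps 7,8: B(r=x,w=x) vs C(r=y,w=y). No conflict.
Steps 8,9: C(r=y,w=y) vs A(r=x,w=x). No conflict.
Steps 9,10: same thread (A). No race.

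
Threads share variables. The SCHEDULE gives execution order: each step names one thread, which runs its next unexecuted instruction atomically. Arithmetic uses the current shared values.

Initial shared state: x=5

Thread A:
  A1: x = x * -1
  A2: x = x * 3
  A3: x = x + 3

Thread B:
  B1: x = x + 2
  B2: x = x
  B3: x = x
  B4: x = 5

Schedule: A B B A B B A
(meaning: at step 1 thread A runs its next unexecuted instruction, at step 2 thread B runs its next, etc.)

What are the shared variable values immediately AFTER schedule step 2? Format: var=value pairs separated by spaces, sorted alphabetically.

Answer: x=-3

Derivation:
Step 1: thread A executes A1 (x = x * -1). Shared: x=-5. PCs: A@1 B@0
Step 2: thread B executes B1 (x = x + 2). Shared: x=-3. PCs: A@1 B@1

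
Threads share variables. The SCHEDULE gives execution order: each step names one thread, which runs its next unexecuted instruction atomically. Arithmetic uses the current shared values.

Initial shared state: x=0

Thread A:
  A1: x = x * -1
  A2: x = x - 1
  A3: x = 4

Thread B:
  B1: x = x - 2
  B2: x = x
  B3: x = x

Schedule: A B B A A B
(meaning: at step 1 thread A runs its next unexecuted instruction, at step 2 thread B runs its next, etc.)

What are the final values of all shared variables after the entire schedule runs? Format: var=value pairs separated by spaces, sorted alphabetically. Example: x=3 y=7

Step 1: thread A executes A1 (x = x * -1). Shared: x=0. PCs: A@1 B@0
Step 2: thread B executes B1 (x = x - 2). Shared: x=-2. PCs: A@1 B@1
Step 3: thread B executes B2 (x = x). Shared: x=-2. PCs: A@1 B@2
Step 4: thread A executes A2 (x = x - 1). Shared: x=-3. PCs: A@2 B@2
Step 5: thread A executes A3 (x = 4). Shared: x=4. PCs: A@3 B@2
Step 6: thread B executes B3 (x = x). Shared: x=4. PCs: A@3 B@3

Answer: x=4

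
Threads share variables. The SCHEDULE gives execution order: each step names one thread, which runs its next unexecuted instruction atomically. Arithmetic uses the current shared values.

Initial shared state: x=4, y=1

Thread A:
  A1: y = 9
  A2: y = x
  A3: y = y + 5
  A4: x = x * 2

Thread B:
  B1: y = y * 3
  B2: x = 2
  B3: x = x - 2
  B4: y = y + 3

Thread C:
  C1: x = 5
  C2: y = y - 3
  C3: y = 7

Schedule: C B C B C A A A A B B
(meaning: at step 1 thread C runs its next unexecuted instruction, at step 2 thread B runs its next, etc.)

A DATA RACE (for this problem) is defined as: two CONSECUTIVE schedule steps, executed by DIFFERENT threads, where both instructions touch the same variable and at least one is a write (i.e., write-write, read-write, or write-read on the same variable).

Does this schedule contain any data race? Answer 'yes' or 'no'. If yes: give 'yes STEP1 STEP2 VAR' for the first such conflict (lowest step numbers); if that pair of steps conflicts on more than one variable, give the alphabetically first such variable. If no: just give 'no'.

Answer: yes 2 3 y

Derivation:
Steps 1,2: C(r=-,w=x) vs B(r=y,w=y). No conflict.
Steps 2,3: B(y = y * 3) vs C(y = y - 3). RACE on y (W-W).
Steps 3,4: C(r=y,w=y) vs B(r=-,w=x). No conflict.
Steps 4,5: B(r=-,w=x) vs C(r=-,w=y). No conflict.
Steps 5,6: C(y = 7) vs A(y = 9). RACE on y (W-W).
Steps 6,7: same thread (A). No race.
Steps 7,8: same thread (A). No race.
Steps 8,9: same thread (A). No race.
Steps 9,10: A(x = x * 2) vs B(x = x - 2). RACE on x (W-W).
Steps 10,11: same thread (B). No race.
First conflict at steps 2,3.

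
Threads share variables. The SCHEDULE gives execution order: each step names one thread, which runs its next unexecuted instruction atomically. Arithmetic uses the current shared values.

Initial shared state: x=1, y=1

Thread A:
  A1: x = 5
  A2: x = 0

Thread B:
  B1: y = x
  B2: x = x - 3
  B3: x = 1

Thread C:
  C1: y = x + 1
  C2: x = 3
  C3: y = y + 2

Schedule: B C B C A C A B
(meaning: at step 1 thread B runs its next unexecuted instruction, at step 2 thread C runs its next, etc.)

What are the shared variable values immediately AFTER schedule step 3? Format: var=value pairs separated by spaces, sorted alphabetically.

Step 1: thread B executes B1 (y = x). Shared: x=1 y=1. PCs: A@0 B@1 C@0
Step 2: thread C executes C1 (y = x + 1). Shared: x=1 y=2. PCs: A@0 B@1 C@1
Step 3: thread B executes B2 (x = x - 3). Shared: x=-2 y=2. PCs: A@0 B@2 C@1

Answer: x=-2 y=2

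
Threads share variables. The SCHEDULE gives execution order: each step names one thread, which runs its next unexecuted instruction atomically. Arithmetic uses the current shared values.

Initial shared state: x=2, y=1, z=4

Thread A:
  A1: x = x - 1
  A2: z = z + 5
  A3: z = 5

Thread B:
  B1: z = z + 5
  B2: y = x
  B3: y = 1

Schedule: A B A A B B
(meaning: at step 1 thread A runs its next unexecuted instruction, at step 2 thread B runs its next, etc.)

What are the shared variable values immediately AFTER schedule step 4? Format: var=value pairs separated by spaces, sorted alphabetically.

Answer: x=1 y=1 z=5

Derivation:
Step 1: thread A executes A1 (x = x - 1). Shared: x=1 y=1 z=4. PCs: A@1 B@0
Step 2: thread B executes B1 (z = z + 5). Shared: x=1 y=1 z=9. PCs: A@1 B@1
Step 3: thread A executes A2 (z = z + 5). Shared: x=1 y=1 z=14. PCs: A@2 B@1
Step 4: thread A executes A3 (z = 5). Shared: x=1 y=1 z=5. PCs: A@3 B@1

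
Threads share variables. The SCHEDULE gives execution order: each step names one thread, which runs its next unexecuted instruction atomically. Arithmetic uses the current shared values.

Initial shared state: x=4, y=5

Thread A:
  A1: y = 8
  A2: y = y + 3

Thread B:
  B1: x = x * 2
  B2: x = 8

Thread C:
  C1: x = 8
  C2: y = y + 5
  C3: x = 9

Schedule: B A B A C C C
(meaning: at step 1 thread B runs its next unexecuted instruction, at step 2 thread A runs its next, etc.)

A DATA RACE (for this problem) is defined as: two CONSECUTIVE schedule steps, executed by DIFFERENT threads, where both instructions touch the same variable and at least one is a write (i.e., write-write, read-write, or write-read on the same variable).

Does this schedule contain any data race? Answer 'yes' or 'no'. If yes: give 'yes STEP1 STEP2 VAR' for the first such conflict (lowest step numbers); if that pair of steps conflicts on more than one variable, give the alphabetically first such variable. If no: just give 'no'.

Answer: no

Derivation:
Steps 1,2: B(r=x,w=x) vs A(r=-,w=y). No conflict.
Steps 2,3: A(r=-,w=y) vs B(r=-,w=x). No conflict.
Steps 3,4: B(r=-,w=x) vs A(r=y,w=y). No conflict.
Steps 4,5: A(r=y,w=y) vs C(r=-,w=x). No conflict.
Steps 5,6: same thread (C). No race.
Steps 6,7: same thread (C). No race.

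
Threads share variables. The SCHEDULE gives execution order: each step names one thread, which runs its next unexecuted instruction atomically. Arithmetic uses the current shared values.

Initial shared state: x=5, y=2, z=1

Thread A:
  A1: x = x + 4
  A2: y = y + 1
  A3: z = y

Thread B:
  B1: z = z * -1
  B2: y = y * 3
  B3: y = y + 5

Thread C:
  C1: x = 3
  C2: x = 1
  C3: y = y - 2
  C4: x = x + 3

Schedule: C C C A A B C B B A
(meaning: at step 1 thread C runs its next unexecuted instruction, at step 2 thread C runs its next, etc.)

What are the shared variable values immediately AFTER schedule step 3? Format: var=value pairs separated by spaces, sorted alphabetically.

Answer: x=1 y=0 z=1

Derivation:
Step 1: thread C executes C1 (x = 3). Shared: x=3 y=2 z=1. PCs: A@0 B@0 C@1
Step 2: thread C executes C2 (x = 1). Shared: x=1 y=2 z=1. PCs: A@0 B@0 C@2
Step 3: thread C executes C3 (y = y - 2). Shared: x=1 y=0 z=1. PCs: A@0 B@0 C@3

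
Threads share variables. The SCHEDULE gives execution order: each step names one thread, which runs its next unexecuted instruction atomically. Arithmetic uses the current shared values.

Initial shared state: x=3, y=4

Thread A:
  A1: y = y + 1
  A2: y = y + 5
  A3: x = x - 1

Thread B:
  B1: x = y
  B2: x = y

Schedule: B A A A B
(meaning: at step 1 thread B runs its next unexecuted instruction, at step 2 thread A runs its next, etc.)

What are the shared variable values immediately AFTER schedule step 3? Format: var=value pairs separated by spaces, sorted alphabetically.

Answer: x=4 y=10

Derivation:
Step 1: thread B executes B1 (x = y). Shared: x=4 y=4. PCs: A@0 B@1
Step 2: thread A executes A1 (y = y + 1). Shared: x=4 y=5. PCs: A@1 B@1
Step 3: thread A executes A2 (y = y + 5). Shared: x=4 y=10. PCs: A@2 B@1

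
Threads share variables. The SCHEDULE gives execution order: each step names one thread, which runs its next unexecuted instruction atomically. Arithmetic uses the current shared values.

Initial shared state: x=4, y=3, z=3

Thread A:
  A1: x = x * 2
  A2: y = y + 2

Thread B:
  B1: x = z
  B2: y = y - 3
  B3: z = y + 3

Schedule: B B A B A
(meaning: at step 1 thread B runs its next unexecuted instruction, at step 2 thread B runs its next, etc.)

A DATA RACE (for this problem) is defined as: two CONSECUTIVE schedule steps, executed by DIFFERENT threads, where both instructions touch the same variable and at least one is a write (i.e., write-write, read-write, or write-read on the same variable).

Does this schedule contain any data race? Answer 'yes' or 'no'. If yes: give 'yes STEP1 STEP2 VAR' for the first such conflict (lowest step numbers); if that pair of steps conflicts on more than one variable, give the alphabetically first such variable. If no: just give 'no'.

Steps 1,2: same thread (B). No race.
Steps 2,3: B(r=y,w=y) vs A(r=x,w=x). No conflict.
Steps 3,4: A(r=x,w=x) vs B(r=y,w=z). No conflict.
Steps 4,5: B(z = y + 3) vs A(y = y + 2). RACE on y (R-W).
First conflict at steps 4,5.

Answer: yes 4 5 y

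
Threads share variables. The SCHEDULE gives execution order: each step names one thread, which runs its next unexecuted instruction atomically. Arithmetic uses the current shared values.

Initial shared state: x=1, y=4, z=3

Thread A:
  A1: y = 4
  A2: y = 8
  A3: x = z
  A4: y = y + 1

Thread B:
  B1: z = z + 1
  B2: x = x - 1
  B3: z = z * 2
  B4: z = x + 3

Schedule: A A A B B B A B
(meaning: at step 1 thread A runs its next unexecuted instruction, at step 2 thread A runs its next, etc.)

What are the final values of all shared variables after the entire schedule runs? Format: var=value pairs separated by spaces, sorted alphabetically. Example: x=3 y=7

Answer: x=2 y=9 z=5

Derivation:
Step 1: thread A executes A1 (y = 4). Shared: x=1 y=4 z=3. PCs: A@1 B@0
Step 2: thread A executes A2 (y = 8). Shared: x=1 y=8 z=3. PCs: A@2 B@0
Step 3: thread A executes A3 (x = z). Shared: x=3 y=8 z=3. PCs: A@3 B@0
Step 4: thread B executes B1 (z = z + 1). Shared: x=3 y=8 z=4. PCs: A@3 B@1
Step 5: thread B executes B2 (x = x - 1). Shared: x=2 y=8 z=4. PCs: A@3 B@2
Step 6: thread B executes B3 (z = z * 2). Shared: x=2 y=8 z=8. PCs: A@3 B@3
Step 7: thread A executes A4 (y = y + 1). Shared: x=2 y=9 z=8. PCs: A@4 B@3
Step 8: thread B executes B4 (z = x + 3). Shared: x=2 y=9 z=5. PCs: A@4 B@4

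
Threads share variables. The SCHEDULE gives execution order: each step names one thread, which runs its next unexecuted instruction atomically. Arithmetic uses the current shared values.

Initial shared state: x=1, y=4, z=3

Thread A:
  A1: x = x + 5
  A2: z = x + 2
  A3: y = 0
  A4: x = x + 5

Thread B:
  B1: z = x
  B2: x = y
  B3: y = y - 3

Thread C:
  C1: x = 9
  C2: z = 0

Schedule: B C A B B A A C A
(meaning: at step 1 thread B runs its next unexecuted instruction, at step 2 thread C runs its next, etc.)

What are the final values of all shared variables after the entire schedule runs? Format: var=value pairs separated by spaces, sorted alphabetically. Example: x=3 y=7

Answer: x=9 y=0 z=0

Derivation:
Step 1: thread B executes B1 (z = x). Shared: x=1 y=4 z=1. PCs: A@0 B@1 C@0
Step 2: thread C executes C1 (x = 9). Shared: x=9 y=4 z=1. PCs: A@0 B@1 C@1
Step 3: thread A executes A1 (x = x + 5). Shared: x=14 y=4 z=1. PCs: A@1 B@1 C@1
Step 4: thread B executes B2 (x = y). Shared: x=4 y=4 z=1. PCs: A@1 B@2 C@1
Step 5: thread B executes B3 (y = y - 3). Shared: x=4 y=1 z=1. PCs: A@1 B@3 C@1
Step 6: thread A executes A2 (z = x + 2). Shared: x=4 y=1 z=6. PCs: A@2 B@3 C@1
Step 7: thread A executes A3 (y = 0). Shared: x=4 y=0 z=6. PCs: A@3 B@3 C@1
Step 8: thread C executes C2 (z = 0). Shared: x=4 y=0 z=0. PCs: A@3 B@3 C@2
Step 9: thread A executes A4 (x = x + 5). Shared: x=9 y=0 z=0. PCs: A@4 B@3 C@2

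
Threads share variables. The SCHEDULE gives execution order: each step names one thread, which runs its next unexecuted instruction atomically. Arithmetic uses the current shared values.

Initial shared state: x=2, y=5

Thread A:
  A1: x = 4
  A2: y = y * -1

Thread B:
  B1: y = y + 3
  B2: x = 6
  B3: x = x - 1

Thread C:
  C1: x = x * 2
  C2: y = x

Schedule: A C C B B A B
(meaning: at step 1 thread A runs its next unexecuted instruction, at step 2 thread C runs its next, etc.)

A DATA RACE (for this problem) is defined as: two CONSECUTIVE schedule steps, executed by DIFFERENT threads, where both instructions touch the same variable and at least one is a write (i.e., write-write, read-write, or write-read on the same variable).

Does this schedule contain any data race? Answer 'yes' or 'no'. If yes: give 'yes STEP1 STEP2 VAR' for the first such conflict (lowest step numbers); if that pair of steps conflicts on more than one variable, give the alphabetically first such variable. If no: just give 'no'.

Steps 1,2: A(x = 4) vs C(x = x * 2). RACE on x (W-W).
Steps 2,3: same thread (C). No race.
Steps 3,4: C(y = x) vs B(y = y + 3). RACE on y (W-W).
Steps 4,5: same thread (B). No race.
Steps 5,6: B(r=-,w=x) vs A(r=y,w=y). No conflict.
Steps 6,7: A(r=y,w=y) vs B(r=x,w=x). No conflict.
First conflict at steps 1,2.

Answer: yes 1 2 x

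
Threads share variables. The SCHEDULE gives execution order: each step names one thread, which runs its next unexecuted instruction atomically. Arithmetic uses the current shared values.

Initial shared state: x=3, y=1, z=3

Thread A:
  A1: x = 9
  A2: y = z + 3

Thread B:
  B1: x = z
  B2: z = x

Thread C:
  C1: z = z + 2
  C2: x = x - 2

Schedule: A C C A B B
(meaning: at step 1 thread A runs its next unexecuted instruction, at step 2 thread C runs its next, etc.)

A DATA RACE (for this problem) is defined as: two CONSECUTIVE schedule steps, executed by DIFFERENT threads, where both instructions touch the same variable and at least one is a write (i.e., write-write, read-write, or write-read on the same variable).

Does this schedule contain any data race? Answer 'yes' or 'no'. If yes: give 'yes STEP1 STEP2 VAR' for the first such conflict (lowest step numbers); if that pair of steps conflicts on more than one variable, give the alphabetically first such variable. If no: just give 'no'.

Answer: no

Derivation:
Steps 1,2: A(r=-,w=x) vs C(r=z,w=z). No conflict.
Steps 2,3: same thread (C). No race.
Steps 3,4: C(r=x,w=x) vs A(r=z,w=y). No conflict.
Steps 4,5: A(r=z,w=y) vs B(r=z,w=x). No conflict.
Steps 5,6: same thread (B). No race.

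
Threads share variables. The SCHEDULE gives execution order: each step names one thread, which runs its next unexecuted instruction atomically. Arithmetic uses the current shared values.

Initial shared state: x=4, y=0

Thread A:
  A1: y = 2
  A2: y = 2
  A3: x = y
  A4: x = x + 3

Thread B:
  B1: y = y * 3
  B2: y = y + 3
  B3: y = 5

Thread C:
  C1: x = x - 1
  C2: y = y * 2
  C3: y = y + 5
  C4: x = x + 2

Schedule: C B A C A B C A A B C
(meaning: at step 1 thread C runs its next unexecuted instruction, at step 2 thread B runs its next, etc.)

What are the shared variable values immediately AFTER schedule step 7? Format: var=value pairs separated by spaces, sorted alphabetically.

Step 1: thread C executes C1 (x = x - 1). Shared: x=3 y=0. PCs: A@0 B@0 C@1
Step 2: thread B executes B1 (y = y * 3). Shared: x=3 y=0. PCs: A@0 B@1 C@1
Step 3: thread A executes A1 (y = 2). Shared: x=3 y=2. PCs: A@1 B@1 C@1
Step 4: thread C executes C2 (y = y * 2). Shared: x=3 y=4. PCs: A@1 B@1 C@2
Step 5: thread A executes A2 (y = 2). Shared: x=3 y=2. PCs: A@2 B@1 C@2
Step 6: thread B executes B2 (y = y + 3). Shared: x=3 y=5. PCs: A@2 B@2 C@2
Step 7: thread C executes C3 (y = y + 5). Shared: x=3 y=10. PCs: A@2 B@2 C@3

Answer: x=3 y=10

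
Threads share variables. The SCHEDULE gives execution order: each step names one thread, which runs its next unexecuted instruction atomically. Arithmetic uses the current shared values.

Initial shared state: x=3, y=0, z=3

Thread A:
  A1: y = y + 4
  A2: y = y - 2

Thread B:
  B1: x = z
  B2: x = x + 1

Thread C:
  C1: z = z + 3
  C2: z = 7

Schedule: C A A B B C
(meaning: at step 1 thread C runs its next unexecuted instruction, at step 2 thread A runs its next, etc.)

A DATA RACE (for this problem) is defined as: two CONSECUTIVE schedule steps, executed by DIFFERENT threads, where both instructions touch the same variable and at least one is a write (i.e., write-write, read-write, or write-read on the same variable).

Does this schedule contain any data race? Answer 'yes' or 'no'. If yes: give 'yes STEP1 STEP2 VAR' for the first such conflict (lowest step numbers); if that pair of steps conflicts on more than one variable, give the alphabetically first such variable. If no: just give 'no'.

Steps 1,2: C(r=z,w=z) vs A(r=y,w=y). No conflict.
Steps 2,3: same thread (A). No race.
Steps 3,4: A(r=y,w=y) vs B(r=z,w=x). No conflict.
Steps 4,5: same thread (B). No race.
Steps 5,6: B(r=x,w=x) vs C(r=-,w=z). No conflict.

Answer: no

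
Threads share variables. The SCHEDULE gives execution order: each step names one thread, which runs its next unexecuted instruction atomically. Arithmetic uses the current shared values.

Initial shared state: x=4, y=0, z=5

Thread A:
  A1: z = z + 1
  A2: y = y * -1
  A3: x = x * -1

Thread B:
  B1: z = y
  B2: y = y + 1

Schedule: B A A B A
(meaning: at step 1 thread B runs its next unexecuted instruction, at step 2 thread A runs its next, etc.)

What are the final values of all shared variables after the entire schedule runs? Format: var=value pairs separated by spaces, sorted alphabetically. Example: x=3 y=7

Answer: x=-4 y=1 z=1

Derivation:
Step 1: thread B executes B1 (z = y). Shared: x=4 y=0 z=0. PCs: A@0 B@1
Step 2: thread A executes A1 (z = z + 1). Shared: x=4 y=0 z=1. PCs: A@1 B@1
Step 3: thread A executes A2 (y = y * -1). Shared: x=4 y=0 z=1. PCs: A@2 B@1
Step 4: thread B executes B2 (y = y + 1). Shared: x=4 y=1 z=1. PCs: A@2 B@2
Step 5: thread A executes A3 (x = x * -1). Shared: x=-4 y=1 z=1. PCs: A@3 B@2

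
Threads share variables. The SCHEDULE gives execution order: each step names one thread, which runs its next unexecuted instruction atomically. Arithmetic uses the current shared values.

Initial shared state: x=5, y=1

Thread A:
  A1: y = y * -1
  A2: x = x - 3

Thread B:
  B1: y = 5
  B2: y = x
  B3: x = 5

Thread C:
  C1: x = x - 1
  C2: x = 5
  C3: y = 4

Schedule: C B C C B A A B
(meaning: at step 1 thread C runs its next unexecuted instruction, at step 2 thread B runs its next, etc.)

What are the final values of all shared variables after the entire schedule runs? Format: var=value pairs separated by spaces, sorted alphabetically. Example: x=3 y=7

Answer: x=5 y=-5

Derivation:
Step 1: thread C executes C1 (x = x - 1). Shared: x=4 y=1. PCs: A@0 B@0 C@1
Step 2: thread B executes B1 (y = 5). Shared: x=4 y=5. PCs: A@0 B@1 C@1
Step 3: thread C executes C2 (x = 5). Shared: x=5 y=5. PCs: A@0 B@1 C@2
Step 4: thread C executes C3 (y = 4). Shared: x=5 y=4. PCs: A@0 B@1 C@3
Step 5: thread B executes B2 (y = x). Shared: x=5 y=5. PCs: A@0 B@2 C@3
Step 6: thread A executes A1 (y = y * -1). Shared: x=5 y=-5. PCs: A@1 B@2 C@3
Step 7: thread A executes A2 (x = x - 3). Shared: x=2 y=-5. PCs: A@2 B@2 C@3
Step 8: thread B executes B3 (x = 5). Shared: x=5 y=-5. PCs: A@2 B@3 C@3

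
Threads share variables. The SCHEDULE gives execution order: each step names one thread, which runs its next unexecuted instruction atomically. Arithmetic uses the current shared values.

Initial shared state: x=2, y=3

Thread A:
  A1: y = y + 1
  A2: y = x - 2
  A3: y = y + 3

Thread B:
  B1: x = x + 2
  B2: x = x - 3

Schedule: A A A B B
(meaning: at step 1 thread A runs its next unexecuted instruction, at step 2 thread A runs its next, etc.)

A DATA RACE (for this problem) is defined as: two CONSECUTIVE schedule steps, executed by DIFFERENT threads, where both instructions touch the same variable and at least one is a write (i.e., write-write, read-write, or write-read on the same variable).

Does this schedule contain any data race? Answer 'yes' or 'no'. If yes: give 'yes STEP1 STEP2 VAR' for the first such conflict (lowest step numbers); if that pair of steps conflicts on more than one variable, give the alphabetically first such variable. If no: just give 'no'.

Steps 1,2: same thread (A). No race.
Steps 2,3: same thread (A). No race.
Steps 3,4: A(r=y,w=y) vs B(r=x,w=x). No conflict.
Steps 4,5: same thread (B). No race.

Answer: no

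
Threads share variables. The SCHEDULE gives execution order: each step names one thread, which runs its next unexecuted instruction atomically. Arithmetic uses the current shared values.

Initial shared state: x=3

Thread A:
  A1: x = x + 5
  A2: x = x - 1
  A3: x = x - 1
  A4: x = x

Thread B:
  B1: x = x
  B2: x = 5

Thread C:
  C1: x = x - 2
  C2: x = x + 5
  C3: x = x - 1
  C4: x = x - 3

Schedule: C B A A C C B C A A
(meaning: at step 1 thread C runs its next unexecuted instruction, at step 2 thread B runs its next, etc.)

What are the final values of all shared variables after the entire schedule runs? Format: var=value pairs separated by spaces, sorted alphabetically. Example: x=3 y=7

Answer: x=1

Derivation:
Step 1: thread C executes C1 (x = x - 2). Shared: x=1. PCs: A@0 B@0 C@1
Step 2: thread B executes B1 (x = x). Shared: x=1. PCs: A@0 B@1 C@1
Step 3: thread A executes A1 (x = x + 5). Shared: x=6. PCs: A@1 B@1 C@1
Step 4: thread A executes A2 (x = x - 1). Shared: x=5. PCs: A@2 B@1 C@1
Step 5: thread C executes C2 (x = x + 5). Shared: x=10. PCs: A@2 B@1 C@2
Step 6: thread C executes C3 (x = x - 1). Shared: x=9. PCs: A@2 B@1 C@3
Step 7: thread B executes B2 (x = 5). Shared: x=5. PCs: A@2 B@2 C@3
Step 8: thread C executes C4 (x = x - 3). Shared: x=2. PCs: A@2 B@2 C@4
Step 9: thread A executes A3 (x = x - 1). Shared: x=1. PCs: A@3 B@2 C@4
Step 10: thread A executes A4 (x = x). Shared: x=1. PCs: A@4 B@2 C@4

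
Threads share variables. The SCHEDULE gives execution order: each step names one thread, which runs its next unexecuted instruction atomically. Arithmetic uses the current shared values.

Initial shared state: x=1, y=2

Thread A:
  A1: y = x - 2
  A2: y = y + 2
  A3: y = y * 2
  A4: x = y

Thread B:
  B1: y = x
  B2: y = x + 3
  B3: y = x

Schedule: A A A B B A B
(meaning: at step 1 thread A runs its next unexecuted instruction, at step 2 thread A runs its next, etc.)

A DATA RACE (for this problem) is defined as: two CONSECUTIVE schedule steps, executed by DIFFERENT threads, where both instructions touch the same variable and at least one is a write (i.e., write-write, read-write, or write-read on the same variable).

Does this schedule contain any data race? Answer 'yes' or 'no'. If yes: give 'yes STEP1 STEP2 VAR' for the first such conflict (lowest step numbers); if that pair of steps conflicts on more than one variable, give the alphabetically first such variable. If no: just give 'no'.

Answer: yes 3 4 y

Derivation:
Steps 1,2: same thread (A). No race.
Steps 2,3: same thread (A). No race.
Steps 3,4: A(y = y * 2) vs B(y = x). RACE on y (W-W).
Steps 4,5: same thread (B). No race.
Steps 5,6: B(y = x + 3) vs A(x = y). RACE on x (R-W), y (W-R). Multiple vars; alphabetically first is x.
Steps 6,7: A(x = y) vs B(y = x). RACE on x (W-R), y (R-W). Multiple vars; alphabetically first is x.
First conflict at steps 3,4.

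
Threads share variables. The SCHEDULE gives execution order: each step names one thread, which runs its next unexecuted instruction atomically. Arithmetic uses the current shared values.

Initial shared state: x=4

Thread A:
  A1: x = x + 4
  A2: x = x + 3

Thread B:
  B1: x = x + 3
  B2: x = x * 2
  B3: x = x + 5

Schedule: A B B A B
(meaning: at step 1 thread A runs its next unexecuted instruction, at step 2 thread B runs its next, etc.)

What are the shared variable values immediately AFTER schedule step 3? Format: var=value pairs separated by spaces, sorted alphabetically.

Answer: x=22

Derivation:
Step 1: thread A executes A1 (x = x + 4). Shared: x=8. PCs: A@1 B@0
Step 2: thread B executes B1 (x = x + 3). Shared: x=11. PCs: A@1 B@1
Step 3: thread B executes B2 (x = x * 2). Shared: x=22. PCs: A@1 B@2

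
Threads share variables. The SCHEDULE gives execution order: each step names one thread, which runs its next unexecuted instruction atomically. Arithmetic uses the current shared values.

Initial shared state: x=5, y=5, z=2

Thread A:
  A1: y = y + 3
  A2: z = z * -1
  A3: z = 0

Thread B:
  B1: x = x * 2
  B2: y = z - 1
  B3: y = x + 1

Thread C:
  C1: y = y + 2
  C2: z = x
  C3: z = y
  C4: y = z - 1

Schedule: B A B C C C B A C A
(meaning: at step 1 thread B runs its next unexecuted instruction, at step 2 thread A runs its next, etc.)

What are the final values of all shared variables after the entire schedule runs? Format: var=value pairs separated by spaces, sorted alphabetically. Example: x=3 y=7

Answer: x=10 y=-4 z=0

Derivation:
Step 1: thread B executes B1 (x = x * 2). Shared: x=10 y=5 z=2. PCs: A@0 B@1 C@0
Step 2: thread A executes A1 (y = y + 3). Shared: x=10 y=8 z=2. PCs: A@1 B@1 C@0
Step 3: thread B executes B2 (y = z - 1). Shared: x=10 y=1 z=2. PCs: A@1 B@2 C@0
Step 4: thread C executes C1 (y = y + 2). Shared: x=10 y=3 z=2. PCs: A@1 B@2 C@1
Step 5: thread C executes C2 (z = x). Shared: x=10 y=3 z=10. PCs: A@1 B@2 C@2
Step 6: thread C executes C3 (z = y). Shared: x=10 y=3 z=3. PCs: A@1 B@2 C@3
Step 7: thread B executes B3 (y = x + 1). Shared: x=10 y=11 z=3. PCs: A@1 B@3 C@3
Step 8: thread A executes A2 (z = z * -1). Shared: x=10 y=11 z=-3. PCs: A@2 B@3 C@3
Step 9: thread C executes C4 (y = z - 1). Shared: x=10 y=-4 z=-3. PCs: A@2 B@3 C@4
Step 10: thread A executes A3 (z = 0). Shared: x=10 y=-4 z=0. PCs: A@3 B@3 C@4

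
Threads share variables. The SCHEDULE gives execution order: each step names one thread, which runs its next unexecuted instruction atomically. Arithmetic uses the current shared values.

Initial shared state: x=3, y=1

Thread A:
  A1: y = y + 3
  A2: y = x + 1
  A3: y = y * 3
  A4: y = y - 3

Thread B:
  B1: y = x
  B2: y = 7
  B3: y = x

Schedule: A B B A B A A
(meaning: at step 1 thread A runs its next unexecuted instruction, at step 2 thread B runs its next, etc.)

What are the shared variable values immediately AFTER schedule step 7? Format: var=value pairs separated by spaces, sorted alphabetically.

Step 1: thread A executes A1 (y = y + 3). Shared: x=3 y=4. PCs: A@1 B@0
Step 2: thread B executes B1 (y = x). Shared: x=3 y=3. PCs: A@1 B@1
Step 3: thread B executes B2 (y = 7). Shared: x=3 y=7. PCs: A@1 B@2
Step 4: thread A executes A2 (y = x + 1). Shared: x=3 y=4. PCs: A@2 B@2
Step 5: thread B executes B3 (y = x). Shared: x=3 y=3. PCs: A@2 B@3
Step 6: thread A executes A3 (y = y * 3). Shared: x=3 y=9. PCs: A@3 B@3
Step 7: thread A executes A4 (y = y - 3). Shared: x=3 y=6. PCs: A@4 B@3

Answer: x=3 y=6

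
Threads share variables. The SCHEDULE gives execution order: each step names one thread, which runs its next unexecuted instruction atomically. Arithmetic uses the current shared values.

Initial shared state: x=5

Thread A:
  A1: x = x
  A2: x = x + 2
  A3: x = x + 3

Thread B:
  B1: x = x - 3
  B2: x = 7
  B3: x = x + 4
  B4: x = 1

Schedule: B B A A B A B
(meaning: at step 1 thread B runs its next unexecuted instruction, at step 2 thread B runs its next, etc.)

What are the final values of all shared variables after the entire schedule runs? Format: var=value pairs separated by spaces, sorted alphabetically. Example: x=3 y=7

Step 1: thread B executes B1 (x = x - 3). Shared: x=2. PCs: A@0 B@1
Step 2: thread B executes B2 (x = 7). Shared: x=7. PCs: A@0 B@2
Step 3: thread A executes A1 (x = x). Shared: x=7. PCs: A@1 B@2
Step 4: thread A executes A2 (x = x + 2). Shared: x=9. PCs: A@2 B@2
Step 5: thread B executes B3 (x = x + 4). Shared: x=13. PCs: A@2 B@3
Step 6: thread A executes A3 (x = x + 3). Shared: x=16. PCs: A@3 B@3
Step 7: thread B executes B4 (x = 1). Shared: x=1. PCs: A@3 B@4

Answer: x=1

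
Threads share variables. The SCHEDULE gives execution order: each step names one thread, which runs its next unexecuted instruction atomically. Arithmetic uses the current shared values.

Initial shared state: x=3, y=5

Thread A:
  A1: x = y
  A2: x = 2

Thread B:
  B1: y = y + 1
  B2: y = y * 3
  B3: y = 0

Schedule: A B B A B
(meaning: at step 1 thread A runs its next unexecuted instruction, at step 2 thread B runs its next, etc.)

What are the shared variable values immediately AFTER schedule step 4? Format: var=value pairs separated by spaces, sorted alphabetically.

Answer: x=2 y=18

Derivation:
Step 1: thread A executes A1 (x = y). Shared: x=5 y=5. PCs: A@1 B@0
Step 2: thread B executes B1 (y = y + 1). Shared: x=5 y=6. PCs: A@1 B@1
Step 3: thread B executes B2 (y = y * 3). Shared: x=5 y=18. PCs: A@1 B@2
Step 4: thread A executes A2 (x = 2). Shared: x=2 y=18. PCs: A@2 B@2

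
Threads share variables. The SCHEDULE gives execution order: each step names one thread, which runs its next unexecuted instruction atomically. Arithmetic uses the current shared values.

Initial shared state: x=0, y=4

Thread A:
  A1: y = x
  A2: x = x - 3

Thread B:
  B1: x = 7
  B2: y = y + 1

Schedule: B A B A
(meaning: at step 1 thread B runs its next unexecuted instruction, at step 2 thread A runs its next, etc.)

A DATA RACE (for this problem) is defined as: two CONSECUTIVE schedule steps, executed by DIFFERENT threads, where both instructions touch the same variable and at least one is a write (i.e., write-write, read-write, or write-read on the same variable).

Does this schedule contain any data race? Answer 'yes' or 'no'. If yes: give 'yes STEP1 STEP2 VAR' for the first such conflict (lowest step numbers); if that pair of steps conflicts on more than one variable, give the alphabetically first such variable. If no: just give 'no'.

Answer: yes 1 2 x

Derivation:
Steps 1,2: B(x = 7) vs A(y = x). RACE on x (W-R).
Steps 2,3: A(y = x) vs B(y = y + 1). RACE on y (W-W).
Steps 3,4: B(r=y,w=y) vs A(r=x,w=x). No conflict.
First conflict at steps 1,2.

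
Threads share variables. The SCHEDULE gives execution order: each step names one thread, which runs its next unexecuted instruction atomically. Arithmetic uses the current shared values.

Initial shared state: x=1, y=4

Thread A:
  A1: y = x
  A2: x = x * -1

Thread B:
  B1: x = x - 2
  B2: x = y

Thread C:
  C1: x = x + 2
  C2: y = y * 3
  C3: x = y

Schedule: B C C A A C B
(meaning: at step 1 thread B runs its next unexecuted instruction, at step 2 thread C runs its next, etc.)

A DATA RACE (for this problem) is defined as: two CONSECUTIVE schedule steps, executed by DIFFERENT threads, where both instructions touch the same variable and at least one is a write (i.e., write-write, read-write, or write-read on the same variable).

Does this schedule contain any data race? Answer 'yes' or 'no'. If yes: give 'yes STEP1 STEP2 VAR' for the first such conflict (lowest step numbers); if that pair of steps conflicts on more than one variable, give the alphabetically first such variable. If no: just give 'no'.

Answer: yes 1 2 x

Derivation:
Steps 1,2: B(x = x - 2) vs C(x = x + 2). RACE on x (W-W).
Steps 2,3: same thread (C). No race.
Steps 3,4: C(y = y * 3) vs A(y = x). RACE on y (W-W).
Steps 4,5: same thread (A). No race.
Steps 5,6: A(x = x * -1) vs C(x = y). RACE on x (W-W).
Steps 6,7: C(x = y) vs B(x = y). RACE on x (W-W).
First conflict at steps 1,2.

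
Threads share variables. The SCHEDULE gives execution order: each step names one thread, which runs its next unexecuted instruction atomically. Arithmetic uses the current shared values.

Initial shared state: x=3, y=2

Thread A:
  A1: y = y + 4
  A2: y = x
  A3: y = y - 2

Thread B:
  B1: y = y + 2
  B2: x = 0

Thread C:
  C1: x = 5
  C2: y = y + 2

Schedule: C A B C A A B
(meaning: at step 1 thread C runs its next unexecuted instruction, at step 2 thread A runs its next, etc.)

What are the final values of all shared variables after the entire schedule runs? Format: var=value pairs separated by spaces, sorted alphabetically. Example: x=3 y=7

Answer: x=0 y=3

Derivation:
Step 1: thread C executes C1 (x = 5). Shared: x=5 y=2. PCs: A@0 B@0 C@1
Step 2: thread A executes A1 (y = y + 4). Shared: x=5 y=6. PCs: A@1 B@0 C@1
Step 3: thread B executes B1 (y = y + 2). Shared: x=5 y=8. PCs: A@1 B@1 C@1
Step 4: thread C executes C2 (y = y + 2). Shared: x=5 y=10. PCs: A@1 B@1 C@2
Step 5: thread A executes A2 (y = x). Shared: x=5 y=5. PCs: A@2 B@1 C@2
Step 6: thread A executes A3 (y = y - 2). Shared: x=5 y=3. PCs: A@3 B@1 C@2
Step 7: thread B executes B2 (x = 0). Shared: x=0 y=3. PCs: A@3 B@2 C@2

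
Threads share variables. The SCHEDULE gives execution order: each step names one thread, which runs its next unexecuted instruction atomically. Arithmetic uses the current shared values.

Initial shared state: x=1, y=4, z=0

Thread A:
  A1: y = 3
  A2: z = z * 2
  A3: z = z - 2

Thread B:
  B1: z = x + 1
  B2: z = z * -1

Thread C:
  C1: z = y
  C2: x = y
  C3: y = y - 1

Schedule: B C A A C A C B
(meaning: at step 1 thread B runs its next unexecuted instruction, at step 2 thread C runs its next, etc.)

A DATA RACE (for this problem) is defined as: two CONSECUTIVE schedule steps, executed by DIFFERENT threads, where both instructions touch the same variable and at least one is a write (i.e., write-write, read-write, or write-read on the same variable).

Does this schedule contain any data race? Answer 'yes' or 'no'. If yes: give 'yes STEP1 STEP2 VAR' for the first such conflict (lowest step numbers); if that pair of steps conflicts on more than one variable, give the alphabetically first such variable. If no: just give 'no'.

Answer: yes 1 2 z

Derivation:
Steps 1,2: B(z = x + 1) vs C(z = y). RACE on z (W-W).
Steps 2,3: C(z = y) vs A(y = 3). RACE on y (R-W).
Steps 3,4: same thread (A). No race.
Steps 4,5: A(r=z,w=z) vs C(r=y,w=x). No conflict.
Steps 5,6: C(r=y,w=x) vs A(r=z,w=z). No conflict.
Steps 6,7: A(r=z,w=z) vs C(r=y,w=y). No conflict.
Steps 7,8: C(r=y,w=y) vs B(r=z,w=z). No conflict.
First conflict at steps 1,2.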